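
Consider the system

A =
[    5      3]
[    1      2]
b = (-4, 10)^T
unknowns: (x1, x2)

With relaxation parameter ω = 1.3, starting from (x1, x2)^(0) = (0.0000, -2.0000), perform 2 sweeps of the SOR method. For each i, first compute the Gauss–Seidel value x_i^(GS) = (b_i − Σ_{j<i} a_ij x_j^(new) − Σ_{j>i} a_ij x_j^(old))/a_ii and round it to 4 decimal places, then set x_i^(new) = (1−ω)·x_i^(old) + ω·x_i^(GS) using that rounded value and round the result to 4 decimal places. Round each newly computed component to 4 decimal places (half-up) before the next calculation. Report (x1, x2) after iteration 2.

Iteration 1:
  x1: GS value = (-4 - (3)·-2.0000) / (5) = 0.4000;  x1 ← (1−ω)·0.0000 + ω·0.4000 = 0.5200
  x2: GS value = (10 - (1)·0.5200) / (2) = 4.7400;  x2 ← (1−ω)·-2.0000 + ω·4.7400 = 6.7620
Iteration 2:
  x1: GS value = (-4 - (3)·6.7620) / (5) = -4.8572;  x1 ← (1−ω)·0.5200 + ω·-4.8572 = -6.4704
  x2: GS value = (10 - (1)·-6.4704) / (2) = 8.2352;  x2 ← (1−ω)·6.7620 + ω·8.2352 = 8.6772

(-6.4704, 8.6772)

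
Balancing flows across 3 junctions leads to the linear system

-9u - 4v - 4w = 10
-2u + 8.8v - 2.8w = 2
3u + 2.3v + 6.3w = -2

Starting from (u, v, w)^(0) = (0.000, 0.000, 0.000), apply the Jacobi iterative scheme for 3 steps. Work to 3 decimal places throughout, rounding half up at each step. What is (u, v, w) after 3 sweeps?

(-1.112, 0.025, 0.239)

Iteration 1:
  u = (10 - (-4)·0.000 - (-4)·0.000) / (-9) = -1.111
  v = (2 - (-2)·0.000 - (-2.8)·0.000) / (8.8) = 0.227
  w = (-2 - (3)·0.000 - (2.3)·0.000) / (6.3) = -0.317
Iteration 2:
  u = (10 - (-4)·0.227 - (-4)·-0.317) / (-9) = -1.071
  v = (2 - (-2)·-1.111 - (-2.8)·-0.317) / (8.8) = -0.126
  w = (-2 - (3)·-1.111 - (2.3)·0.227) / (6.3) = 0.129
Iteration 3:
  u = (10 - (-4)·-0.126 - (-4)·0.129) / (-9) = -1.112
  v = (2 - (-2)·-1.071 - (-2.8)·0.129) / (8.8) = 0.025
  w = (-2 - (3)·-1.071 - (2.3)·-0.126) / (6.3) = 0.239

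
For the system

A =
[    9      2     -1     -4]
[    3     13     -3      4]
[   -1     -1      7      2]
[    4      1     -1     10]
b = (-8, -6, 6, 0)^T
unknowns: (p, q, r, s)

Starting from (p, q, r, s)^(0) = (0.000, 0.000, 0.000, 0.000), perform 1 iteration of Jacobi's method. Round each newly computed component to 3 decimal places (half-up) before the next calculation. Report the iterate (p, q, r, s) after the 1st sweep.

Iteration 1:
  p = (-8 - (2)·0.000 - (-1)·0.000 - (-4)·0.000) / (9) = -0.889
  q = (-6 - (3)·0.000 - (-3)·0.000 - (4)·0.000) / (13) = -0.462
  r = (6 - (-1)·0.000 - (-1)·0.000 - (2)·0.000) / (7) = 0.857
  s = (0 - (4)·0.000 - (1)·0.000 - (-1)·0.000) / (10) = 0.000

(-0.889, -0.462, 0.857, 0.000)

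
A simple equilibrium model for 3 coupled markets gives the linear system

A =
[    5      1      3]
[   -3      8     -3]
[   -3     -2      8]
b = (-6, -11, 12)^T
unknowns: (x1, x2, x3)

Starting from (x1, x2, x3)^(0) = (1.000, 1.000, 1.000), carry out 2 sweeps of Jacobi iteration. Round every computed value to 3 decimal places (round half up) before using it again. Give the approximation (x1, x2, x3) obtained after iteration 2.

Iteration 1:
  x1 = (-6 - (1)·1.000 - (3)·1.000) / (5) = -2.000
  x2 = (-11 - (-3)·1.000 - (-3)·1.000) / (8) = -0.625
  x3 = (12 - (-3)·1.000 - (-2)·1.000) / (8) = 2.125
Iteration 2:
  x1 = (-6 - (1)·-0.625 - (3)·2.125) / (5) = -2.350
  x2 = (-11 - (-3)·-2.000 - (-3)·2.125) / (8) = -1.328
  x3 = (12 - (-3)·-2.000 - (-2)·-0.625) / (8) = 0.594

(-2.350, -1.328, 0.594)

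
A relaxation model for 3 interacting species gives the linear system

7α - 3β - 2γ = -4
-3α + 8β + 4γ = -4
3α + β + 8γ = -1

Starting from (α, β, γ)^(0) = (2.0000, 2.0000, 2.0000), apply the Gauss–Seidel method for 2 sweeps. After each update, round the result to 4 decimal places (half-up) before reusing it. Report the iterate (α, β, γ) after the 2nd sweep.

(-1.1620, -0.7862, 0.4090)

Iteration 1:
  α = (-4 - (-3)·2.0000 - (-2)·2.0000) / (7) = 0.8571
  β = (-4 - (-3)·0.8571 - (4)·2.0000) / (8) = -1.1786
  γ = (-1 - (3)·0.8571 - (1)·-1.1786) / (8) = -0.2991
Iteration 2:
  α = (-4 - (-3)·-1.1786 - (-2)·-0.2991) / (7) = -1.1620
  β = (-4 - (-3)·-1.1620 - (4)·-0.2991) / (8) = -0.7862
  γ = (-1 - (3)·-1.1620 - (1)·-0.7862) / (8) = 0.4090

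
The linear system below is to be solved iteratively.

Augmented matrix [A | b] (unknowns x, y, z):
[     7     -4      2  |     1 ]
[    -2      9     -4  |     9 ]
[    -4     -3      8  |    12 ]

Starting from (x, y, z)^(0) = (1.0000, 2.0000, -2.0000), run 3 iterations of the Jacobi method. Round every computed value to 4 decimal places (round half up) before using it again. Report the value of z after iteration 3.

Iteration 1:
  x = (1 - (-4)·2.0000 - (2)·-2.0000) / (7) = 1.8571
  y = (9 - (-2)·1.0000 - (-4)·-2.0000) / (9) = 0.3333
  z = (12 - (-4)·1.0000 - (-3)·2.0000) / (8) = 2.7500
Iteration 2:
  x = (1 - (-4)·0.3333 - (2)·2.7500) / (7) = -0.4524
  y = (9 - (-2)·1.8571 - (-4)·2.7500) / (9) = 2.6349
  z = (12 - (-4)·1.8571 - (-3)·0.3333) / (8) = 2.5535
Iteration 3:
  x = (1 - (-4)·2.6349 - (2)·2.5535) / (7) = 0.9189
  y = (9 - (-2)·-0.4524 - (-4)·2.5535) / (9) = 2.0344
  z = (12 - (-4)·-0.4524 - (-3)·2.6349) / (8) = 2.2619

2.2619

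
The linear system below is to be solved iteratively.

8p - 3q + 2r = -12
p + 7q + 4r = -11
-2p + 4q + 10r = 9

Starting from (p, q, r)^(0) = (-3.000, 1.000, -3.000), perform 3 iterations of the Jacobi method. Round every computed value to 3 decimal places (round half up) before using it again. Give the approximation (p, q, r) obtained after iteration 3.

(-2.197, -1.732, 1.232)

Iteration 1:
  p = (-12 - (-3)·1.000 - (2)·-3.000) / (8) = -0.375
  q = (-11 - (1)·-3.000 - (4)·-3.000) / (7) = 0.571
  r = (9 - (-2)·-3.000 - (4)·1.000) / (10) = -0.100
Iteration 2:
  p = (-12 - (-3)·0.571 - (2)·-0.100) / (8) = -1.261
  q = (-11 - (1)·-0.375 - (4)·-0.100) / (7) = -1.461
  r = (9 - (-2)·-0.375 - (4)·0.571) / (10) = 0.597
Iteration 3:
  p = (-12 - (-3)·-1.461 - (2)·0.597) / (8) = -2.197
  q = (-11 - (1)·-1.261 - (4)·0.597) / (7) = -1.732
  r = (9 - (-2)·-1.261 - (4)·-1.461) / (10) = 1.232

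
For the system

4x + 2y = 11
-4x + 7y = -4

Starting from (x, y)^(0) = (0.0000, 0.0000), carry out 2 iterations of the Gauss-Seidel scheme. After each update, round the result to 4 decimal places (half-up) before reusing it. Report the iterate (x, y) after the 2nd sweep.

(2.2500, 0.7143)

Iteration 1:
  x = (11 - (2)·0.0000) / (4) = 2.7500
  y = (-4 - (-4)·2.7500) / (7) = 1.0000
Iteration 2:
  x = (11 - (2)·1.0000) / (4) = 2.2500
  y = (-4 - (-4)·2.2500) / (7) = 0.7143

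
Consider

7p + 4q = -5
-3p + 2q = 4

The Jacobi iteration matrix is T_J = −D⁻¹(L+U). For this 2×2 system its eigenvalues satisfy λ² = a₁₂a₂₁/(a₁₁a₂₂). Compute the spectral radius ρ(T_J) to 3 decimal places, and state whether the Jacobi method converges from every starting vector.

0.926

a₁₂a₂₁/(a₁₁a₂₂) = (4)·(-3) / ((7)·(2)) = -0.857143
ρ = √|-0.857143| = √0.857143 = 0.926
ρ < 1, so Jacobi converges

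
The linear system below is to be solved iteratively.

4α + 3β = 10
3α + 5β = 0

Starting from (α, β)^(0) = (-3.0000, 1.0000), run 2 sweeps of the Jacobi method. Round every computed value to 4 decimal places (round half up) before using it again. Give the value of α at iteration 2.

1.1500

Iteration 1:
  α = (10 - (3)·1.0000) / (4) = 1.7500
  β = (0 - (3)·-3.0000) / (5) = 1.8000
Iteration 2:
  α = (10 - (3)·1.8000) / (4) = 1.1500
  β = (0 - (3)·1.7500) / (5) = -1.0500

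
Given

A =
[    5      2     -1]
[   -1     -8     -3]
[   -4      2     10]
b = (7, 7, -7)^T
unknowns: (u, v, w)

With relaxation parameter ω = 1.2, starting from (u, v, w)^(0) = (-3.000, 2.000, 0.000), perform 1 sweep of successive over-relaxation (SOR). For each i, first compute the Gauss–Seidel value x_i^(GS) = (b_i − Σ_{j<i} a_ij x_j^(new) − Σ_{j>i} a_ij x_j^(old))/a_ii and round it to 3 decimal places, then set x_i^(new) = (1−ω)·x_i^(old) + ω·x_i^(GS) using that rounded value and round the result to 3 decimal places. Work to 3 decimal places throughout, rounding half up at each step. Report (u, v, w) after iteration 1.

(1.320, -1.648, 0.190)

Iteration 1:
  u: GS value = (7 - (2)·2.000 - (-1)·0.000) / (5) = 0.600;  u ← (1−ω)·-3.000 + ω·0.600 = 1.320
  v: GS value = (7 - (-1)·1.320 - (-3)·0.000) / (-8) = -1.040;  v ← (1−ω)·2.000 + ω·-1.040 = -1.648
  w: GS value = (-7 - (-4)·1.320 - (2)·-1.648) / (10) = 0.158;  w ← (1−ω)·0.000 + ω·0.158 = 0.190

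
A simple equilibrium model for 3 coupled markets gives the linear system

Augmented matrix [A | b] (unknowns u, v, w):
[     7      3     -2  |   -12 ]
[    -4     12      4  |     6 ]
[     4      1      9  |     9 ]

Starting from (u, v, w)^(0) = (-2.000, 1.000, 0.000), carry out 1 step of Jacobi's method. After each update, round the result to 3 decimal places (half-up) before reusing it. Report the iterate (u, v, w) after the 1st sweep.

(-2.143, -0.167, 1.778)

Iteration 1:
  u = (-12 - (3)·1.000 - (-2)·0.000) / (7) = -2.143
  v = (6 - (-4)·-2.000 - (4)·0.000) / (12) = -0.167
  w = (9 - (4)·-2.000 - (1)·1.000) / (9) = 1.778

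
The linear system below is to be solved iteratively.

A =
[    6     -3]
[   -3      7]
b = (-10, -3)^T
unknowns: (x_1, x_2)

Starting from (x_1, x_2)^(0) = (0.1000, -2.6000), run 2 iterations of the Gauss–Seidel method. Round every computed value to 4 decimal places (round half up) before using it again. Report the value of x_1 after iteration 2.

Iteration 1:
  x_1 = (-10 - (-3)·-2.6000) / (6) = -2.9667
  x_2 = (-3 - (-3)·-2.9667) / (7) = -1.7000
Iteration 2:
  x_1 = (-10 - (-3)·-1.7000) / (6) = -2.5167
  x_2 = (-3 - (-3)·-2.5167) / (7) = -1.5072

-2.5167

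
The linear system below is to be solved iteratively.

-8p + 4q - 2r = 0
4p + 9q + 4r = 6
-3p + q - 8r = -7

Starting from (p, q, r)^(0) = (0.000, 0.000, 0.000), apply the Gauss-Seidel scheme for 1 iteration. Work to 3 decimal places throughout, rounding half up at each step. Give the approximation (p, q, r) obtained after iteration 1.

(0.000, 0.667, 0.958)

Iteration 1:
  p = (0 - (4)·0.000 - (-2)·0.000) / (-8) = 0.000
  q = (6 - (4)·0.000 - (4)·0.000) / (9) = 0.667
  r = (-7 - (-3)·0.000 - (1)·0.667) / (-8) = 0.958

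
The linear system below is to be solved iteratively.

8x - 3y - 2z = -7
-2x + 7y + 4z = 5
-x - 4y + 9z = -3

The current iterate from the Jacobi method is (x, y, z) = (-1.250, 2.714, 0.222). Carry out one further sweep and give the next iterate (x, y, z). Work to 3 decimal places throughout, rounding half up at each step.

(0.198, 0.230, 0.734)

One sweep:
  x = (-7 - (-3)·2.714 - (-2)·0.222) / (8) = 0.198
  y = (5 - (-2)·-1.250 - (4)·0.222) / (7) = 0.230
  z = (-3 - (-1)·-1.250 - (-4)·2.714) / (9) = 0.734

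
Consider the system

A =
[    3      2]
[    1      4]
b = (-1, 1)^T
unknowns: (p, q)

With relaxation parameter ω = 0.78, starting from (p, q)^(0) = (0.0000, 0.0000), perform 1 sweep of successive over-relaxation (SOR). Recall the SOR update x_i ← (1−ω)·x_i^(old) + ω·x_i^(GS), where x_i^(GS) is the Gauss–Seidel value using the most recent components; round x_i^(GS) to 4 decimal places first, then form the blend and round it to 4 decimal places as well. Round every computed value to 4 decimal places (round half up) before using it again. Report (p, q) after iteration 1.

Iteration 1:
  p: GS value = (-1 - (2)·0.0000) / (3) = -0.3333;  p ← (1−ω)·0.0000 + ω·-0.3333 = -0.2600
  q: GS value = (1 - (1)·-0.2600) / (4) = 0.3150;  q ← (1−ω)·0.0000 + ω·0.3150 = 0.2457

(-0.2600, 0.2457)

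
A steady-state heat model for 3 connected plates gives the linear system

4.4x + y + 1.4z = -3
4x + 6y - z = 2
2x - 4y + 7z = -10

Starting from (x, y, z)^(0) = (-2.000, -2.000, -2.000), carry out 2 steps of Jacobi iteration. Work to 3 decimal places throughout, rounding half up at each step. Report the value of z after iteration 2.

-0.784

Iteration 1:
  x = (-3 - (1)·-2.000 - (1.4)·-2.000) / (4.4) = 0.409
  y = (2 - (4)·-2.000 - (-1)·-2.000) / (6) = 1.333
  z = (-10 - (2)·-2.000 - (-4)·-2.000) / (7) = -2.000
Iteration 2:
  x = (-3 - (1)·1.333 - (1.4)·-2.000) / (4.4) = -0.348
  y = (2 - (4)·0.409 - (-1)·-2.000) / (6) = -0.273
  z = (-10 - (2)·0.409 - (-4)·1.333) / (7) = -0.784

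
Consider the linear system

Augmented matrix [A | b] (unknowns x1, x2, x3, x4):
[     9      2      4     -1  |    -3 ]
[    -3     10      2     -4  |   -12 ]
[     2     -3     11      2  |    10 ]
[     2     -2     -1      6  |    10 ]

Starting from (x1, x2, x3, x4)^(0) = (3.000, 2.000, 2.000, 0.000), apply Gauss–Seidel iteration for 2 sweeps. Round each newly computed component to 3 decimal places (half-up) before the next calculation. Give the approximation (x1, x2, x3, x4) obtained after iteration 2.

Iteration 1:
  x1 = (-3 - (2)·2.000 - (4)·2.000 - (-1)·0.000) / (9) = -1.667
  x2 = (-12 - (-3)·-1.667 - (2)·2.000 - (-4)·0.000) / (10) = -2.100
  x3 = (10 - (2)·-1.667 - (-3)·-2.100 - (2)·0.000) / (11) = 0.639
  x4 = (10 - (2)·-1.667 - (-2)·-2.100 - (-1)·0.639) / (6) = 1.629
Iteration 2:
  x1 = (-3 - (2)·-2.100 - (4)·0.639 - (-1)·1.629) / (9) = 0.030
  x2 = (-12 - (-3)·0.030 - (2)·0.639 - (-4)·1.629) / (10) = -0.667
  x3 = (10 - (2)·0.030 - (-3)·-0.667 - (2)·1.629) / (11) = 0.426
  x4 = (10 - (2)·0.030 - (-2)·-0.667 - (-1)·0.426) / (6) = 1.505

(0.030, -0.667, 0.426, 1.505)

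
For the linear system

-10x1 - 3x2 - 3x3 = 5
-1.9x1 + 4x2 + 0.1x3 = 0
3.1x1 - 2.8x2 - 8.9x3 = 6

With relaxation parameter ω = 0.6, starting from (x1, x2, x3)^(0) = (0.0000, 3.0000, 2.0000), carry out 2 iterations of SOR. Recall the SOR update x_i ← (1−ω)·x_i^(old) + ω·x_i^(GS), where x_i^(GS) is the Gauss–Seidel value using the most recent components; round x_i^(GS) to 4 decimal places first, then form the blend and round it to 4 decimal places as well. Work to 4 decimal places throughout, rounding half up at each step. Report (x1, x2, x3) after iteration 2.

(-0.9269, 0.0672, -0.6156)

Iteration 1:
  x1: GS value = (5 - (-3)·3.0000 - (-3)·2.0000) / (-10) = -2.0000;  x1 ← (1−ω)·0.0000 + ω·-2.0000 = -1.2000
  x2: GS value = (0 - (-1.9)·-1.2000 - (0.1)·2.0000) / (4) = -0.6200;  x2 ← (1−ω)·3.0000 + ω·-0.6200 = 0.8280
  x3: GS value = (6 - (3.1)·-1.2000 - (-2.8)·0.8280) / (-8.9) = -1.3526;  x3 ← (1−ω)·2.0000 + ω·-1.3526 = -0.0116
Iteration 2:
  x1: GS value = (5 - (-3)·0.8280 - (-3)·-0.0116) / (-10) = -0.7449;  x1 ← (1−ω)·-1.2000 + ω·-0.7449 = -0.9269
  x2: GS value = (0 - (-1.9)·-0.9269 - (0.1)·-0.0116) / (4) = -0.4400;  x2 ← (1−ω)·0.8280 + ω·-0.4400 = 0.0672
  x3: GS value = (6 - (3.1)·-0.9269 - (-2.8)·0.0672) / (-8.9) = -1.0182;  x3 ← (1−ω)·-0.0116 + ω·-1.0182 = -0.6156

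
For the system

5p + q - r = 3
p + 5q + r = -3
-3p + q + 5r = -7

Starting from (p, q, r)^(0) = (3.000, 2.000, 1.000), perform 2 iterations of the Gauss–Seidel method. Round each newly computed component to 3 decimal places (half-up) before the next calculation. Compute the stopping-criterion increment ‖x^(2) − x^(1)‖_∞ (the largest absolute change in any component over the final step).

Iteration 1:
  p = (3 - (1)·2.000 - (-1)·1.000) / (5) = 0.400
  q = (-3 - (1)·0.400 - (1)·1.000) / (5) = -0.880
  r = (-7 - (-3)·0.400 - (1)·-0.880) / (5) = -0.984
Iteration 2:
  p = (3 - (1)·-0.880 - (-1)·-0.984) / (5) = 0.579
  q = (-3 - (1)·0.579 - (1)·-0.984) / (5) = -0.519
  r = (-7 - (-3)·0.579 - (1)·-0.519) / (5) = -0.949
Change: (0.179, 0.361, 0.035) → max |·| = 0.361

0.361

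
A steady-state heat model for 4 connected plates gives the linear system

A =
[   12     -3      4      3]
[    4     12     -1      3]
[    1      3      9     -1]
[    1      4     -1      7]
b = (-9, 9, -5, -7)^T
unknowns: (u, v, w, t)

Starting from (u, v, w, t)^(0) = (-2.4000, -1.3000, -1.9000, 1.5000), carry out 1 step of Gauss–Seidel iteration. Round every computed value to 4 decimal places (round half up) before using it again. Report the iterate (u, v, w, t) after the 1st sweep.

(-0.8167, 0.4889, -0.4611, -1.2286)

Iteration 1:
  u = (-9 - (-3)·-1.3000 - (4)·-1.9000 - (3)·1.5000) / (12) = -0.8167
  v = (9 - (4)·-0.8167 - (-1)·-1.9000 - (3)·1.5000) / (12) = 0.4889
  w = (-5 - (1)·-0.8167 - (3)·0.4889 - (-1)·1.5000) / (9) = -0.4611
  t = (-7 - (1)·-0.8167 - (4)·0.4889 - (-1)·-0.4611) / (7) = -1.2286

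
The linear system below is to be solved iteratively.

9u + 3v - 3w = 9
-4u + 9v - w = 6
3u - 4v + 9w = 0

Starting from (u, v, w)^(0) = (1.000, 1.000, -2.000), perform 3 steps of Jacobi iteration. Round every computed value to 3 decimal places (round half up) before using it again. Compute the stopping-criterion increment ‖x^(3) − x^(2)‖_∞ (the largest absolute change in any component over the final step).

Iteration 1:
  u = (9 - (3)·1.000 - (-3)·-2.000) / (9) = 0.000
  v = (6 - (-4)·1.000 - (-1)·-2.000) / (9) = 0.889
  w = (0 - (3)·1.000 - (-4)·1.000) / (9) = 0.111
Iteration 2:
  u = (9 - (3)·0.889 - (-3)·0.111) / (9) = 0.741
  v = (6 - (-4)·0.000 - (-1)·0.111) / (9) = 0.679
  w = (0 - (3)·0.000 - (-4)·0.889) / (9) = 0.395
Iteration 3:
  u = (9 - (3)·0.679 - (-3)·0.395) / (9) = 0.905
  v = (6 - (-4)·0.741 - (-1)·0.395) / (9) = 1.040
  w = (0 - (3)·0.741 - (-4)·0.679) / (9) = 0.055
Change: (0.164, 0.361, -0.340) → max |·| = 0.361

0.361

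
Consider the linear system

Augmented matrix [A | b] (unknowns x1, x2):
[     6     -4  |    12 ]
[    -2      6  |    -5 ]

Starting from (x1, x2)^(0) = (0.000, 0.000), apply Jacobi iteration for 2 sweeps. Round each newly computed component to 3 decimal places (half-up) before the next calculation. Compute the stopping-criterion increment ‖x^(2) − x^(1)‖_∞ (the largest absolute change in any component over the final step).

0.666

Iteration 1:
  x1 = (12 - (-4)·0.000) / (6) = 2.000
  x2 = (-5 - (-2)·0.000) / (6) = -0.833
Iteration 2:
  x1 = (12 - (-4)·-0.833) / (6) = 1.445
  x2 = (-5 - (-2)·2.000) / (6) = -0.167
Change: (-0.555, 0.666) → max |·| = 0.666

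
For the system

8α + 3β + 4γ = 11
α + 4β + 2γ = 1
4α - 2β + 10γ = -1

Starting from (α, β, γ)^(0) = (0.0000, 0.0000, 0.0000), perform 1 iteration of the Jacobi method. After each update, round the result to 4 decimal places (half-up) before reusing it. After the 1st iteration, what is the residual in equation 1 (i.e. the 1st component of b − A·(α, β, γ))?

-0.3500

Iteration 1:
  α = (11 - (3)·0.0000 - (4)·0.0000) / (8) = 1.3750
  β = (1 - (1)·0.0000 - (2)·0.0000) / (4) = 0.2500
  γ = (-1 - (4)·0.0000 - (-2)·0.0000) / (10) = -0.1000
Residual b − A·x = (-0.3500, -1.1750, -5.0000)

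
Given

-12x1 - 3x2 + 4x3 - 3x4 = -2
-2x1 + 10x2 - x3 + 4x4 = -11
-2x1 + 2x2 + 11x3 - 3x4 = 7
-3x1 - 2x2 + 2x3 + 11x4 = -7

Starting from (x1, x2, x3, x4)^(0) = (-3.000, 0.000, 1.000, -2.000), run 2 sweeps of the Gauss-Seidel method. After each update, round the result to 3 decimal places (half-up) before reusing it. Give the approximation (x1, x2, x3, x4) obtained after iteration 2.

(0.361, -0.835, 0.741, -0.824)

Iteration 1:
  x1 = (-2 - (-3)·0.000 - (4)·1.000 - (-3)·-2.000) / (-12) = 1.000
  x2 = (-11 - (-2)·1.000 - (-1)·1.000 - (4)·-2.000) / (10) = 0.000
  x3 = (7 - (-2)·1.000 - (2)·0.000 - (-3)·-2.000) / (11) = 0.273
  x4 = (-7 - (-3)·1.000 - (-2)·0.000 - (2)·0.273) / (11) = -0.413
Iteration 2:
  x1 = (-2 - (-3)·0.000 - (4)·0.273 - (-3)·-0.413) / (-12) = 0.361
  x2 = (-11 - (-2)·0.361 - (-1)·0.273 - (4)·-0.413) / (10) = -0.835
  x3 = (7 - (-2)·0.361 - (2)·-0.835 - (-3)·-0.413) / (11) = 0.741
  x4 = (-7 - (-3)·0.361 - (-2)·-0.835 - (2)·0.741) / (11) = -0.824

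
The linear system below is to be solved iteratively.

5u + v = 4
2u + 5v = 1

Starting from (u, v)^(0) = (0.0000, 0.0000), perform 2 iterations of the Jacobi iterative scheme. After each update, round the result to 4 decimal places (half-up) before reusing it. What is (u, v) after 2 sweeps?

Iteration 1:
  u = (4 - (1)·0.0000) / (5) = 0.8000
  v = (1 - (2)·0.0000) / (5) = 0.2000
Iteration 2:
  u = (4 - (1)·0.2000) / (5) = 0.7600
  v = (1 - (2)·0.8000) / (5) = -0.1200

(0.7600, -0.1200)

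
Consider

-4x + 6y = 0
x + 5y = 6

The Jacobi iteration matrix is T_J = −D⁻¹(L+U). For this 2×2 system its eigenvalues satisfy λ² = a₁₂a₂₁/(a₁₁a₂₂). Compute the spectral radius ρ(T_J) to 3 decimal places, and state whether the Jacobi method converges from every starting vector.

a₁₂a₂₁/(a₁₁a₂₂) = (6)·(1) / ((-4)·(5)) = -0.300000
ρ = √|-0.300000| = √0.300000 = 0.548
ρ < 1, so Jacobi converges

0.548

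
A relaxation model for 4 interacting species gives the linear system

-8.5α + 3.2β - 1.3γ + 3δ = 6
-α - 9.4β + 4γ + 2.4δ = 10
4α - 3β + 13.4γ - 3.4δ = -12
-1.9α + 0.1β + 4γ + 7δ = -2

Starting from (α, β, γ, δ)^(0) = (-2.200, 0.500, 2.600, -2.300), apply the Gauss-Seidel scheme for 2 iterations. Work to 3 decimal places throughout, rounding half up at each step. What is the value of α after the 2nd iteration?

-0.736

Iteration 1:
  α = (6 - (3.2)·0.500 - (-1.3)·2.600 - (3)·-2.300) / (-8.5) = -1.727
  β = (10 - (-1)·-1.727 - (4)·2.600 - (2.4)·-2.300) / (-9.4) = -0.361
  γ = (-12 - (4)·-1.727 - (-3)·-0.361 - (-3.4)·-2.300) / (13.4) = -1.044
  δ = (-2 - (-1.9)·-1.727 - (0.1)·-0.361 - (4)·-1.044) / (7) = -0.153
Iteration 2:
  α = (6 - (3.2)·-0.361 - (-1.3)·-1.044 - (3)·-0.153) / (-8.5) = -0.736
  β = (10 - (-1)·-0.736 - (4)·-1.044 - (2.4)·-0.153) / (-9.4) = -1.469
  γ = (-12 - (4)·-0.736 - (-3)·-1.469 - (-3.4)·-0.153) / (13.4) = -1.044
  δ = (-2 - (-1.9)·-0.736 - (0.1)·-1.469 - (4)·-1.044) / (7) = 0.132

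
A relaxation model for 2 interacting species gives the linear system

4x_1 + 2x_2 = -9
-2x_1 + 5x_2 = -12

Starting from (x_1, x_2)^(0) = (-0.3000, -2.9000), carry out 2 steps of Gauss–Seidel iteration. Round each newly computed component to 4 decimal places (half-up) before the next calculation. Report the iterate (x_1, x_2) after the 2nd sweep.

(-0.8900, -2.7560)

Iteration 1:
  x_1 = (-9 - (2)·-2.9000) / (4) = -0.8000
  x_2 = (-12 - (-2)·-0.8000) / (5) = -2.7200
Iteration 2:
  x_1 = (-9 - (2)·-2.7200) / (4) = -0.8900
  x_2 = (-12 - (-2)·-0.8900) / (5) = -2.7560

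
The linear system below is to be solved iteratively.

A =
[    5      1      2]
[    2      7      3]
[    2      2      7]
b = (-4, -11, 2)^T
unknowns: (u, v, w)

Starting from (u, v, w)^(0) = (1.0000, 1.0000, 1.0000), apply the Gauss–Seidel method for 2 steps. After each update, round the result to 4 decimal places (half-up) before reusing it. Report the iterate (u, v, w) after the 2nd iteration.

(-0.9372, -1.7935, 1.0659)

Iteration 1:
  u = (-4 - (1)·1.0000 - (2)·1.0000) / (5) = -1.4000
  v = (-11 - (2)·-1.4000 - (3)·1.0000) / (7) = -1.6000
  w = (2 - (2)·-1.4000 - (2)·-1.6000) / (7) = 1.1429
Iteration 2:
  u = (-4 - (1)·-1.6000 - (2)·1.1429) / (5) = -0.9372
  v = (-11 - (2)·-0.9372 - (3)·1.1429) / (7) = -1.7935
  w = (2 - (2)·-0.9372 - (2)·-1.7935) / (7) = 1.0659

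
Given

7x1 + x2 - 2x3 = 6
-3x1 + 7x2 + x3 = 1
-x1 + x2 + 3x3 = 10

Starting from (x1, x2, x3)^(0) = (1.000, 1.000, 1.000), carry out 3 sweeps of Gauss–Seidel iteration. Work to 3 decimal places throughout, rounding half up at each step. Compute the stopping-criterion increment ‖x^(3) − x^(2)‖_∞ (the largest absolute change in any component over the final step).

0.080

Iteration 1:
  x1 = (6 - (1)·1.000 - (-2)·1.000) / (7) = 1.000
  x2 = (1 - (-3)·1.000 - (1)·1.000) / (7) = 0.429
  x3 = (10 - (-1)·1.000 - (1)·0.429) / (3) = 3.524
Iteration 2:
  x1 = (6 - (1)·0.429 - (-2)·3.524) / (7) = 1.803
  x2 = (1 - (-3)·1.803 - (1)·3.524) / (7) = 0.412
  x3 = (10 - (-1)·1.803 - (1)·0.412) / (3) = 3.797
Iteration 3:
  x1 = (6 - (1)·0.412 - (-2)·3.797) / (7) = 1.883
  x2 = (1 - (-3)·1.883 - (1)·3.797) / (7) = 0.407
  x3 = (10 - (-1)·1.883 - (1)·0.407) / (3) = 3.825
Change: (0.080, -0.005, 0.028) → max |·| = 0.080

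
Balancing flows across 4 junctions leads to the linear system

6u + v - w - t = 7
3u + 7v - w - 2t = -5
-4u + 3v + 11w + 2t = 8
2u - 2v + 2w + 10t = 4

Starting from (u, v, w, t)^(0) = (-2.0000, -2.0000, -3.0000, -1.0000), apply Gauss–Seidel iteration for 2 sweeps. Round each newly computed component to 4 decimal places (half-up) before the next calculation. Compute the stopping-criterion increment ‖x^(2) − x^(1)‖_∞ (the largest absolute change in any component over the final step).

Iteration 1:
  u = (7 - (1)·-2.0000 - (-1)·-3.0000 - (-1)·-1.0000) / (6) = 0.8333
  v = (-5 - (3)·0.8333 - (-1)·-3.0000 - (-2)·-1.0000) / (7) = -1.7857
  w = (8 - (-4)·0.8333 - (3)·-1.7857 - (2)·-1.0000) / (11) = 1.6991
  t = (4 - (2)·0.8333 - (-2)·-1.7857 - (2)·1.6991) / (10) = -0.4636
Iteration 2:
  u = (7 - (1)·-1.7857 - (-1)·1.6991 - (-1)·-0.4636) / (6) = 1.6702
  v = (-5 - (3)·1.6702 - (-1)·1.6991 - (-2)·-0.4636) / (7) = -1.3198
  w = (8 - (-4)·1.6702 - (3)·-1.3198 - (2)·-0.4636) / (11) = 1.7789
  t = (4 - (2)·1.6702 - (-2)·-1.3198 - (2)·1.7789) / (10) = -0.5538
Change: (0.8369, 0.4659, 0.0798, -0.0902) → max |·| = 0.8369

0.8369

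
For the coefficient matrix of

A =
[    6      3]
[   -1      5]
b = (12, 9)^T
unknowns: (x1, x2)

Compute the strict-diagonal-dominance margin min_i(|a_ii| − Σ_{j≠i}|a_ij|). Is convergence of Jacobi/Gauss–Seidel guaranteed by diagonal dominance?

3

row 1: |6| − (3) = 3
row 2: |5| − (1) = 4
minimum over rows = 3 → strictly diagonally dominant (convergence guaranteed)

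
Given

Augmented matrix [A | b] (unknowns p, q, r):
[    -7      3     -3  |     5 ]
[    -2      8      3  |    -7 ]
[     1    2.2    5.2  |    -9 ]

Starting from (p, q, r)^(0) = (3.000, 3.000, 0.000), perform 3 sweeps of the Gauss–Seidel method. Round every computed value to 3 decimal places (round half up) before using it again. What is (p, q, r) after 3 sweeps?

(-0.243, -0.376, -1.525)

Iteration 1:
  p = (5 - (3)·3.000 - (-3)·0.000) / (-7) = 0.571
  q = (-7 - (-2)·0.571 - (3)·0.000) / (8) = -0.732
  r = (-9 - (1)·0.571 - (2.2)·-0.732) / (5.2) = -1.531
Iteration 2:
  p = (5 - (3)·-0.732 - (-3)·-1.531) / (-7) = -0.372
  q = (-7 - (-2)·-0.372 - (3)·-1.531) / (8) = -0.394
  r = (-9 - (1)·-0.372 - (2.2)·-0.394) / (5.2) = -1.493
Iteration 3:
  p = (5 - (3)·-0.394 - (-3)·-1.493) / (-7) = -0.243
  q = (-7 - (-2)·-0.243 - (3)·-1.493) / (8) = -0.376
  r = (-9 - (1)·-0.243 - (2.2)·-0.376) / (5.2) = -1.525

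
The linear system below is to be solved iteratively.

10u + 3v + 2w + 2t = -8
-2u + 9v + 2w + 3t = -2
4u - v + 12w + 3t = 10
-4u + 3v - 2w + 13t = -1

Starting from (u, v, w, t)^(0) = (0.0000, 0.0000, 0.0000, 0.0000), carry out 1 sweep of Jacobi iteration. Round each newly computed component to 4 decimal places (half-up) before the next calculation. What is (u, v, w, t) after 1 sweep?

Iteration 1:
  u = (-8 - (3)·0.0000 - (2)·0.0000 - (2)·0.0000) / (10) = -0.8000
  v = (-2 - (-2)·0.0000 - (2)·0.0000 - (3)·0.0000) / (9) = -0.2222
  w = (10 - (4)·0.0000 - (-1)·0.0000 - (3)·0.0000) / (12) = 0.8333
  t = (-1 - (-4)·0.0000 - (3)·0.0000 - (-2)·0.0000) / (13) = -0.0769

(-0.8000, -0.2222, 0.8333, -0.0769)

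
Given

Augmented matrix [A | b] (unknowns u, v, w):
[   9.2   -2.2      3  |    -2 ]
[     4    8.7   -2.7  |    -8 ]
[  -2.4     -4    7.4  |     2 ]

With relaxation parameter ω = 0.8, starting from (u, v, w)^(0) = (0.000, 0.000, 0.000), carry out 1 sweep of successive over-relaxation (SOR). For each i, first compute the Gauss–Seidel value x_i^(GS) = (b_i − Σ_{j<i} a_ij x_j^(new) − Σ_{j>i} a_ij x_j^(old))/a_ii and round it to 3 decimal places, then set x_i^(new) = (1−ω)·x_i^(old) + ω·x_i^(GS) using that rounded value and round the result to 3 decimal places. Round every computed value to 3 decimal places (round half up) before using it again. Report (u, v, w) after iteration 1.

Iteration 1:
  u: GS value = (-2 - (-2.2)·0.000 - (3)·0.000) / (9.2) = -0.217;  u ← (1−ω)·0.000 + ω·-0.217 = -0.174
  v: GS value = (-8 - (4)·-0.174 - (-2.7)·0.000) / (8.7) = -0.840;  v ← (1−ω)·0.000 + ω·-0.840 = -0.672
  w: GS value = (2 - (-2.4)·-0.174 - (-4)·-0.672) / (7.4) = -0.149;  w ← (1−ω)·0.000 + ω·-0.149 = -0.119

(-0.174, -0.672, -0.119)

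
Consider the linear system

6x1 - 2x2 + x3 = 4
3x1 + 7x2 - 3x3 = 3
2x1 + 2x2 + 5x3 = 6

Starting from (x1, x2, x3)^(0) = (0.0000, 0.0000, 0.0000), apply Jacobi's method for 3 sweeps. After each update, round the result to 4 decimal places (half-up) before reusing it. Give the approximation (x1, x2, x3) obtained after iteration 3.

Iteration 1:
  x1 = (4 - (-2)·0.0000 - (1)·0.0000) / (6) = 0.6667
  x2 = (3 - (3)·0.0000 - (-3)·0.0000) / (7) = 0.4286
  x3 = (6 - (2)·0.0000 - (2)·0.0000) / (5) = 1.2000
Iteration 2:
  x1 = (4 - (-2)·0.4286 - (1)·1.2000) / (6) = 0.6095
  x2 = (3 - (3)·0.6667 - (-3)·1.2000) / (7) = 0.6571
  x3 = (6 - (2)·0.6667 - (2)·0.4286) / (5) = 0.7619
Iteration 3:
  x1 = (4 - (-2)·0.6571 - (1)·0.7619) / (6) = 0.7587
  x2 = (3 - (3)·0.6095 - (-3)·0.7619) / (7) = 0.4939
  x3 = (6 - (2)·0.6095 - (2)·0.6571) / (5) = 0.6934

(0.7587, 0.4939, 0.6934)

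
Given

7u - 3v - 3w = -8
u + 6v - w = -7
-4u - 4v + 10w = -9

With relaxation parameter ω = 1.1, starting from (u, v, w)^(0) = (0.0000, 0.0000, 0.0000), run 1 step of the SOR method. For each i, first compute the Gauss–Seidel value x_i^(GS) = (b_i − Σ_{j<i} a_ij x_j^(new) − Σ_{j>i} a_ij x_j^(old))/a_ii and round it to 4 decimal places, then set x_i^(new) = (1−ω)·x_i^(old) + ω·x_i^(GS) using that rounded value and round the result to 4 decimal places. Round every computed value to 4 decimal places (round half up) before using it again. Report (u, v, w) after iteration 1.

Iteration 1:
  u: GS value = (-8 - (-3)·0.0000 - (-3)·0.0000) / (7) = -1.1429;  u ← (1−ω)·0.0000 + ω·-1.1429 = -1.2572
  v: GS value = (-7 - (1)·-1.2572 - (-1)·0.0000) / (6) = -0.9571;  v ← (1−ω)·0.0000 + ω·-0.9571 = -1.0528
  w: GS value = (-9 - (-4)·-1.2572 - (-4)·-1.0528) / (10) = -1.8240;  w ← (1−ω)·0.0000 + ω·-1.8240 = -2.0064

(-1.2572, -1.0528, -2.0064)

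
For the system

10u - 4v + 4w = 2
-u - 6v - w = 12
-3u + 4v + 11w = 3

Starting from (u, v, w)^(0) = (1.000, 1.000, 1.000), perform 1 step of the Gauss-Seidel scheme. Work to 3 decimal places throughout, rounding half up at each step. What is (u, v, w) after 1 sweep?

(0.200, -2.200, 1.127)

Iteration 1:
  u = (2 - (-4)·1.000 - (4)·1.000) / (10) = 0.200
  v = (12 - (-1)·0.200 - (-1)·1.000) / (-6) = -2.200
  w = (3 - (-3)·0.200 - (4)·-2.200) / (11) = 1.127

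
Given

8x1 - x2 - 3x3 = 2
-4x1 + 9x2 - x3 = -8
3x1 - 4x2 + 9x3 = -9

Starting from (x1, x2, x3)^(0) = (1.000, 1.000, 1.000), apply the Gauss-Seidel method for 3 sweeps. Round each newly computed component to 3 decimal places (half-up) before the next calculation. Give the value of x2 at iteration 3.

Iteration 1:
  x1 = (2 - (-1)·1.000 - (-3)·1.000) / (8) = 0.750
  x2 = (-8 - (-4)·0.750 - (-1)·1.000) / (9) = -0.444
  x3 = (-9 - (3)·0.750 - (-4)·-0.444) / (9) = -1.447
Iteration 2:
  x1 = (2 - (-1)·-0.444 - (-3)·-1.447) / (8) = -0.348
  x2 = (-8 - (-4)·-0.348 - (-1)·-1.447) / (9) = -1.204
  x3 = (-9 - (3)·-0.348 - (-4)·-1.204) / (9) = -1.419
Iteration 3:
  x1 = (2 - (-1)·-1.204 - (-3)·-1.419) / (8) = -0.433
  x2 = (-8 - (-4)·-0.433 - (-1)·-1.419) / (9) = -1.239
  x3 = (-9 - (3)·-0.433 - (-4)·-1.239) / (9) = -1.406

-1.239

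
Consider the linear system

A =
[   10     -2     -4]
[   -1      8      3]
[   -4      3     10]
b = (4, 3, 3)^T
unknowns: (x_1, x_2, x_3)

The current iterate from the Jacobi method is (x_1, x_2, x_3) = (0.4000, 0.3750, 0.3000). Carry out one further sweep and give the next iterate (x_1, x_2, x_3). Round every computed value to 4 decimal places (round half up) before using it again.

One sweep:
  x_1 = (4 - (-2)·0.3750 - (-4)·0.3000) / (10) = 0.5950
  x_2 = (3 - (-1)·0.4000 - (3)·0.3000) / (8) = 0.3125
  x_3 = (3 - (-4)·0.4000 - (3)·0.3750) / (10) = 0.3475

(0.5950, 0.3125, 0.3475)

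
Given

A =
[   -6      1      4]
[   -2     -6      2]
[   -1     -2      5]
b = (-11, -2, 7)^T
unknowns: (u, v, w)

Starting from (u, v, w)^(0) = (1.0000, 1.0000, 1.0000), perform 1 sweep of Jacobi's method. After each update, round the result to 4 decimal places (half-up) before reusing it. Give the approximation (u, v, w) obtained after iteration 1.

(2.6667, 0.3333, 2.0000)

Iteration 1:
  u = (-11 - (1)·1.0000 - (4)·1.0000) / (-6) = 2.6667
  v = (-2 - (-2)·1.0000 - (2)·1.0000) / (-6) = 0.3333
  w = (7 - (-1)·1.0000 - (-2)·1.0000) / (5) = 2.0000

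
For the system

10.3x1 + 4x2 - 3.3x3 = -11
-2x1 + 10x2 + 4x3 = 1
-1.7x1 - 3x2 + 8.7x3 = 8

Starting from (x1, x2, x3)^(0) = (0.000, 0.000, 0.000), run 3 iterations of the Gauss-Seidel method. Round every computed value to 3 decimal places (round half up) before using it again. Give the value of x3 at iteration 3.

0.671

Iteration 1:
  x1 = (-11 - (4)·0.000 - (-3.3)·0.000) / (10.3) = -1.068
  x2 = (1 - (-2)·-1.068 - (4)·0.000) / (10) = -0.114
  x3 = (8 - (-1.7)·-1.068 - (-3)·-0.114) / (8.7) = 0.672
Iteration 2:
  x1 = (-11 - (4)·-0.114 - (-3.3)·0.672) / (10.3) = -0.808
  x2 = (1 - (-2)·-0.808 - (4)·0.672) / (10) = -0.330
  x3 = (8 - (-1.7)·-0.808 - (-3)·-0.330) / (8.7) = 0.648
Iteration 3:
  x1 = (-11 - (4)·-0.330 - (-3.3)·0.648) / (10.3) = -0.732
  x2 = (1 - (-2)·-0.732 - (4)·0.648) / (10) = -0.306
  x3 = (8 - (-1.7)·-0.732 - (-3)·-0.306) / (8.7) = 0.671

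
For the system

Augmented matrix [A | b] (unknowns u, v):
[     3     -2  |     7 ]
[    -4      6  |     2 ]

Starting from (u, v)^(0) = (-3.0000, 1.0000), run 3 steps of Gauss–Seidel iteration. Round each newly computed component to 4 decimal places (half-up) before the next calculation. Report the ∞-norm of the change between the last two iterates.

0.3950

Iteration 1:
  u = (7 - (-2)·1.0000) / (3) = 3.0000
  v = (2 - (-4)·3.0000) / (6) = 2.3333
Iteration 2:
  u = (7 - (-2)·2.3333) / (3) = 3.8889
  v = (2 - (-4)·3.8889) / (6) = 2.9259
Iteration 3:
  u = (7 - (-2)·2.9259) / (3) = 4.2839
  v = (2 - (-4)·4.2839) / (6) = 3.1893
Change: (0.3950, 0.2634) → max |·| = 0.3950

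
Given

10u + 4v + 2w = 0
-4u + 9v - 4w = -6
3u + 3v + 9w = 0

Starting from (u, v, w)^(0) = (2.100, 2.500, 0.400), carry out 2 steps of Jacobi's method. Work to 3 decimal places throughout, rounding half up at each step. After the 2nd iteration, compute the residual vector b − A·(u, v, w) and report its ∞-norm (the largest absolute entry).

Iteration 1:
  u = (0 - (4)·2.500 - (2)·0.400) / (10) = -1.080
  v = (-6 - (-4)·2.100 - (-4)·0.400) / (9) = 0.444
  w = (0 - (3)·2.100 - (3)·2.500) / (9) = -1.533
Iteration 2:
  u = (0 - (4)·0.444 - (2)·-1.533) / (10) = 0.129
  v = (-6 - (-4)·-1.080 - (-4)·-1.533) / (9) = -1.828
  w = (0 - (3)·-1.080 - (3)·0.444) / (9) = 0.212
Residual b − A·x = (5.598, 11.816, 3.189); ∞-norm = 11.816

11.816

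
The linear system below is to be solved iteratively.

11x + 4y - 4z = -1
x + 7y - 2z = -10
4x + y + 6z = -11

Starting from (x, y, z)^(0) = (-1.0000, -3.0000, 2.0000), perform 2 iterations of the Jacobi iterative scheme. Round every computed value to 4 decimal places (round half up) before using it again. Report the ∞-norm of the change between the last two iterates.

Iteration 1:
  x = (-1 - (4)·-3.0000 - (-4)·2.0000) / (11) = 1.7273
  y = (-10 - (1)·-1.0000 - (-2)·2.0000) / (7) = -0.7143
  z = (-11 - (4)·-1.0000 - (1)·-3.0000) / (6) = -0.6667
Iteration 2:
  x = (-1 - (4)·-0.7143 - (-4)·-0.6667) / (11) = -0.0736
  y = (-10 - (1)·1.7273 - (-2)·-0.6667) / (7) = -1.8658
  z = (-11 - (4)·1.7273 - (1)·-0.7143) / (6) = -2.8658
Change: (-1.8009, -1.1515, -2.1991) → max |·| = 2.1991

2.1991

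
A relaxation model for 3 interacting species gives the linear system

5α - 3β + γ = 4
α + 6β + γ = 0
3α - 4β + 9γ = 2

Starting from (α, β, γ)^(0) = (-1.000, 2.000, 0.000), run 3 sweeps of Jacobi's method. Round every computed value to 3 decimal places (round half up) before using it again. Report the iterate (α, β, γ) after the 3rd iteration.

(0.530, -0.040, -0.237)

Iteration 1:
  α = (4 - (-3)·2.000 - (1)·0.000) / (5) = 2.000
  β = (0 - (1)·-1.000 - (1)·0.000) / (6) = 0.167
  γ = (2 - (3)·-1.000 - (-4)·2.000) / (9) = 1.444
Iteration 2:
  α = (4 - (-3)·0.167 - (1)·1.444) / (5) = 0.611
  β = (0 - (1)·2.000 - (1)·1.444) / (6) = -0.574
  γ = (2 - (3)·2.000 - (-4)·0.167) / (9) = -0.370
Iteration 3:
  α = (4 - (-3)·-0.574 - (1)·-0.370) / (5) = 0.530
  β = (0 - (1)·0.611 - (1)·-0.370) / (6) = -0.040
  γ = (2 - (3)·0.611 - (-4)·-0.574) / (9) = -0.237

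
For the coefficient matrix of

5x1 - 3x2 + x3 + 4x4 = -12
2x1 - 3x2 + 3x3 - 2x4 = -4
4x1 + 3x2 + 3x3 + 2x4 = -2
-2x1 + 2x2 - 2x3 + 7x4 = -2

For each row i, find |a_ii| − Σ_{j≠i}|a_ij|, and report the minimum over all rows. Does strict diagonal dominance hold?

row 1: |5| − (3+1+4) = -3
row 2: |-3| − (2+3+2) = -4
row 3: |3| − (4+3+2) = -6
row 4: |7| − (2+2+2) = 1
minimum over rows = -6 → not strictly diagonally dominant

-6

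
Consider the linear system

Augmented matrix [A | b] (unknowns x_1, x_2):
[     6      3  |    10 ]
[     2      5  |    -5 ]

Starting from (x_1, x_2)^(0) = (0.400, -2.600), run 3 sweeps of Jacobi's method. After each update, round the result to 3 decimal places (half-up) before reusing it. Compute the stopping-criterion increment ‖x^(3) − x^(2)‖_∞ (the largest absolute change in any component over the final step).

0.513

Iteration 1:
  x_1 = (10 - (3)·-2.600) / (6) = 2.967
  x_2 = (-5 - (2)·0.400) / (5) = -1.160
Iteration 2:
  x_1 = (10 - (3)·-1.160) / (6) = 2.247
  x_2 = (-5 - (2)·2.967) / (5) = -2.187
Iteration 3:
  x_1 = (10 - (3)·-2.187) / (6) = 2.760
  x_2 = (-5 - (2)·2.247) / (5) = -1.899
Change: (0.513, 0.288) → max |·| = 0.513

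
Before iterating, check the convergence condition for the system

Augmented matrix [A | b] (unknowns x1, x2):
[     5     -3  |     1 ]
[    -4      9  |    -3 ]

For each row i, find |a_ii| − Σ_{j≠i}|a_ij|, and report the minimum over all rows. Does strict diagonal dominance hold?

row 1: |5| − (3) = 2
row 2: |9| − (4) = 5
minimum over rows = 2 → strictly diagonally dominant (convergence guaranteed)

2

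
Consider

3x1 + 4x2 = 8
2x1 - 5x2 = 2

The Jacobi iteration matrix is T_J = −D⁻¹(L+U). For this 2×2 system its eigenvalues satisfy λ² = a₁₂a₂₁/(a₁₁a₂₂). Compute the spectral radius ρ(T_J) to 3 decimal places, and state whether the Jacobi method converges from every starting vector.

0.730

a₁₂a₂₁/(a₁₁a₂₂) = (4)·(2) / ((3)·(-5)) = -0.533333
ρ = √|-0.533333| = √0.533333 = 0.730
ρ < 1, so Jacobi converges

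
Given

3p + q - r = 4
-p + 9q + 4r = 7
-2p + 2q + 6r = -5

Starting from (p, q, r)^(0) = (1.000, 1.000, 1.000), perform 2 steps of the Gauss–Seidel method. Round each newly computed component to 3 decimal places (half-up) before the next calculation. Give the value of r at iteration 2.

Iteration 1:
  p = (4 - (1)·1.000 - (-1)·1.000) / (3) = 1.333
  q = (7 - (-1)·1.333 - (4)·1.000) / (9) = 0.481
  r = (-5 - (-2)·1.333 - (2)·0.481) / (6) = -0.549
Iteration 2:
  p = (4 - (1)·0.481 - (-1)·-0.549) / (3) = 0.990
  q = (7 - (-1)·0.990 - (4)·-0.549) / (9) = 1.132
  r = (-5 - (-2)·0.990 - (2)·1.132) / (6) = -0.881

-0.881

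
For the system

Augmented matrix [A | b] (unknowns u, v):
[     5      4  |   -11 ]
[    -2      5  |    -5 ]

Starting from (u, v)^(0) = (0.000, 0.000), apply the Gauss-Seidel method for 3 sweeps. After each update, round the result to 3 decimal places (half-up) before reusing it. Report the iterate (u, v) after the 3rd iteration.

(-1.178, -1.471)

Iteration 1:
  u = (-11 - (4)·0.000) / (5) = -2.200
  v = (-5 - (-2)·-2.200) / (5) = -1.880
Iteration 2:
  u = (-11 - (4)·-1.880) / (5) = -0.696
  v = (-5 - (-2)·-0.696) / (5) = -1.278
Iteration 3:
  u = (-11 - (4)·-1.278) / (5) = -1.178
  v = (-5 - (-2)·-1.178) / (5) = -1.471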